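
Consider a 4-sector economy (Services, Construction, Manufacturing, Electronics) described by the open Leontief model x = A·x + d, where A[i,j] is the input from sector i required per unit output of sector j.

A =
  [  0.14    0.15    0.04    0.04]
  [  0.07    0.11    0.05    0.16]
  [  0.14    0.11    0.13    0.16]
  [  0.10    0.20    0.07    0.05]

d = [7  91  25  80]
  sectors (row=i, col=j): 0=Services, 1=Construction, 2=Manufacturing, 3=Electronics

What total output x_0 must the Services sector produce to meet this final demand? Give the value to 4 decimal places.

40.1679

Form M = I − A:
  [  0.86   -0.15   -0.04   -0.04]
  [ -0.07    0.89   -0.05   -0.16]
  [ -0.14   -0.11    0.87   -0.16]
  [ -0.10   -0.20   -0.07    0.95]
Leontief inverse L = M⁻¹:
  [  1.2067    0.2362    0.0774    0.1036]
  [  0.1400    1.2095    0.0941    0.2254]
  [  0.2440    0.2457    1.1951    0.2529]
  [  0.1745    0.2976    0.1160    1.1296]
Total output x = L · d:
  x_0 = 1.2067·7 + 0.2362·91 + 0.0774·25 + 0.1036·80 = 40.1679
  x_1 = 0.1400·7 + 1.2095·91 + 0.0941·25 + 0.2254·80 = 131.4296
  x_2 = 0.2440·7 + 0.2457·91 + 1.1951·25 + 0.2529·80 = 74.1753
  x_3 = 0.1745·7 + 0.2976·91 + 0.1160·25 + 1.1296·80 = 121.5737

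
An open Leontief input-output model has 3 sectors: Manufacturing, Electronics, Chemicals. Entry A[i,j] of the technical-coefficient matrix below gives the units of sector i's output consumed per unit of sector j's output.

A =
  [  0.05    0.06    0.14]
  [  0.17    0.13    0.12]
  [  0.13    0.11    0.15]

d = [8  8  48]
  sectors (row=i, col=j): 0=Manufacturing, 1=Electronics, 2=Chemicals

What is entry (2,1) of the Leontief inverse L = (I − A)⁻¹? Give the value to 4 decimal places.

L[2,1] = 0.1697

Form M = I − A:
  [  0.95   -0.06   -0.14]
  [ -0.17    0.87   -0.12]
  [ -0.13   -0.11    0.85]
Leontief inverse L = M⁻¹:
  [  1.0973    0.1003    0.1949]
  [  0.2419    1.1924    0.2082]
  [  0.1991    0.1697    1.2332]
Total output x = L · d:
  x_0 = 1.0973·8 + 0.1003·8 + 0.1949·48 = 18.9350
  x_1 = 0.2419·8 + 1.1924·8 + 0.2082·48 = 21.4670
  x_2 = 0.1991·8 + 0.1697·8 + 1.2332·48 = 62.1446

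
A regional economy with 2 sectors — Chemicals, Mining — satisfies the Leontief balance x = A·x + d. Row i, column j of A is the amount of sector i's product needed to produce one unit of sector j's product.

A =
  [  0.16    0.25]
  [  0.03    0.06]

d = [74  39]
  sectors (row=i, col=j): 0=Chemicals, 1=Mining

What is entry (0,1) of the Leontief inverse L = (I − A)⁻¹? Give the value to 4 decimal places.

Form M = I − A:
  [  0.84   -0.25]
  [ -0.03    0.94]
Leontief inverse L = M⁻¹:
  [  1.2019    0.3197]
  [  0.0384    1.0740]
Total output x = L · d:
  x_0 = 1.2019·74 + 0.3197·39 = 101.4065
  x_1 = 0.0384·74 + 1.0740·39 = 44.7257

L[0,1] = 0.3197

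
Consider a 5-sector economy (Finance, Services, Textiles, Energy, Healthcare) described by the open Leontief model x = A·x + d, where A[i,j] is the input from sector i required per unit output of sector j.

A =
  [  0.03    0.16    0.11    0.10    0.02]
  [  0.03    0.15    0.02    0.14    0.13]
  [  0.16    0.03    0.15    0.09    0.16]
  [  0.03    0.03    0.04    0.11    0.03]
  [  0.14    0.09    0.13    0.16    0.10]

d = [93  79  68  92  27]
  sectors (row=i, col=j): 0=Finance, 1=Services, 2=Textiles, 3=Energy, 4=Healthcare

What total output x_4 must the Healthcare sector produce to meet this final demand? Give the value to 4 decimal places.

Form M = I − A:
  [  0.97   -0.16   -0.11   -0.10   -0.02]
  [ -0.03    0.85   -0.02   -0.14   -0.13]
  [ -0.16   -0.03    0.85   -0.09   -0.16]
  [ -0.03   -0.03   -0.04    0.89   -0.03]
  [ -0.14   -0.09   -0.13   -0.16    0.90]
Leontief inverse L = M⁻¹:
  [  1.0852    0.2269    0.1691    0.1915    0.0933]
  [  0.0884    1.2262    0.0828    0.2475    0.2021]
  [  0.2560    0.1277    1.2622    0.2225    0.2559]
  [  0.0587    0.0610    0.0730    1.1583    0.0617]
  [  0.2251    0.1872    0.2299    0.2926    1.1938]
Total output x = L · d:
  x_0 = 1.0852·93 + 0.2269·79 + 0.1691·68 + 0.1915·92 + 0.0933·27 = 150.4840
  x_1 = 0.0884·93 + 1.2262·79 + 0.0828·68 + 0.2475·92 + 0.2021·27 = 138.9488
  x_2 = 0.2560·93 + 0.1277·79 + 1.2622·68 + 0.2225·92 + 0.2559·27 = 147.1032
  x_3 = 0.0587·93 + 0.0610·79 + 0.0730·68 + 1.1583·92 + 0.0617·27 = 123.4631
  x_4 = 0.2251·93 + 0.1872·79 + 0.2299·68 + 0.2926·92 + 1.1938·27 = 110.5007

110.5007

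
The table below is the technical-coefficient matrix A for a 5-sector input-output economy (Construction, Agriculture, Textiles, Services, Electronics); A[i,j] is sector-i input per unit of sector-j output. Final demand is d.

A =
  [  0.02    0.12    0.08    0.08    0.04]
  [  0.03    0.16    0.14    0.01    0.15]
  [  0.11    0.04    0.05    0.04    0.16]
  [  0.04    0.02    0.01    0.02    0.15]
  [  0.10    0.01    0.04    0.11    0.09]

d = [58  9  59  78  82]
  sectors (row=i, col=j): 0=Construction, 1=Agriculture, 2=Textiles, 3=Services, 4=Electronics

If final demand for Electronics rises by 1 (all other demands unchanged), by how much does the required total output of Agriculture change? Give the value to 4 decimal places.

0.2483

Form M = I − A:
  [  0.98   -0.12   -0.08   -0.08   -0.04]
  [ -0.03    0.84   -0.14   -0.01   -0.15]
  [ -0.11   -0.04    0.95   -0.04   -0.16]
  [ -0.04   -0.02   -0.01    0.98   -0.15]
  [ -0.10   -0.01   -0.04   -0.11    0.91]
Leontief inverse L = M⁻¹:
  [  1.0542    0.1600    0.1181    0.1049    0.1108]
  [  0.0870    1.2166    0.1977    0.0555    0.2483]
  [  0.1507    0.0779    1.0871    0.0826    0.2242]
  [  0.0665    0.0381    0.0301    1.0485    0.1873]
  [  0.1315    0.0390    0.0666    0.1425    1.1463]
Total output x = L · d:
  x_0 = 1.0542·58 + 0.1600·9 + 0.1181·59 + 0.1049·78 + 0.1108·82 = 86.8203
  x_1 = 0.0870·58 + 1.2166·9 + 0.1977·59 + 0.0555·78 + 0.2483·82 = 52.3404
  x_2 = 0.1507·58 + 0.0779·9 + 1.0871·59 + 0.0826·78 + 0.2242·82 = 98.4118
  x_3 = 0.0665·58 + 0.0381·9 + 0.0301·59 + 1.0485·78 + 0.1873·82 = 103.1186
  x_4 = 0.1315·58 + 0.0390·9 + 0.0666·59 + 0.1425·78 + 1.1463·82 = 117.0164
Δx_1 = L[1,4] · Δd_4 = 0.2483 · 1 = 0.2483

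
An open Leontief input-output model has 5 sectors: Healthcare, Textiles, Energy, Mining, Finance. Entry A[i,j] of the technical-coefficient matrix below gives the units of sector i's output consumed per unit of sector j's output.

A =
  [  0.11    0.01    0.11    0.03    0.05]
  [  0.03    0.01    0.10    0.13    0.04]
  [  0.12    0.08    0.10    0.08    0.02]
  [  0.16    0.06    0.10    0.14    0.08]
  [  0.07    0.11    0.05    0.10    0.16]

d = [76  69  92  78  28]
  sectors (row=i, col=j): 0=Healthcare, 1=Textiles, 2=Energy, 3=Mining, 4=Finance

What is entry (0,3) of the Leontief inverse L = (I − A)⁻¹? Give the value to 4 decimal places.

L[0,3] = 0.0707

Form M = I − A:
  [  0.89   -0.01   -0.11   -0.03   -0.05]
  [ -0.03    0.99   -0.10   -0.13   -0.04]
  [ -0.12   -0.08    0.90   -0.08   -0.02]
  [ -0.16   -0.06   -0.10    0.86   -0.08]
  [ -0.07   -0.11   -0.05   -0.10    0.84]
Leontief inverse L = M⁻¹:
  [  1.1655    0.0380    0.1591    0.0707    0.0817]
  [  0.0948    1.0430    0.1522    0.1840    0.0765]
  [  0.1903    0.1109    1.1653    0.1385    0.0575]
  [  0.2597    0.1075    0.1873    1.2220    0.1414]
  [  0.1518    0.1592    0.1248    0.1837    1.2276]
Total output x = L · d:
  x_0 = 1.1655·76 + 0.0380·69 + 0.1591·92 + 0.0707·78 + 0.0817·28 = 113.6312
  x_1 = 0.0948·76 + 1.0430·69 + 0.1522·92 + 0.1840·78 + 0.0765·28 = 109.6626
  x_2 = 0.1903·76 + 0.1109·69 + 1.1653·92 + 0.1385·78 + 0.0575·28 = 141.7287
  x_3 = 0.2597·76 + 0.1075·69 + 0.1873·92 + 1.2220·78 + 0.1414·28 = 143.6625
  x_4 = 0.1518·76 + 0.1592·69 + 0.1248·92 + 0.1837·78 + 1.2276·28 = 82.7021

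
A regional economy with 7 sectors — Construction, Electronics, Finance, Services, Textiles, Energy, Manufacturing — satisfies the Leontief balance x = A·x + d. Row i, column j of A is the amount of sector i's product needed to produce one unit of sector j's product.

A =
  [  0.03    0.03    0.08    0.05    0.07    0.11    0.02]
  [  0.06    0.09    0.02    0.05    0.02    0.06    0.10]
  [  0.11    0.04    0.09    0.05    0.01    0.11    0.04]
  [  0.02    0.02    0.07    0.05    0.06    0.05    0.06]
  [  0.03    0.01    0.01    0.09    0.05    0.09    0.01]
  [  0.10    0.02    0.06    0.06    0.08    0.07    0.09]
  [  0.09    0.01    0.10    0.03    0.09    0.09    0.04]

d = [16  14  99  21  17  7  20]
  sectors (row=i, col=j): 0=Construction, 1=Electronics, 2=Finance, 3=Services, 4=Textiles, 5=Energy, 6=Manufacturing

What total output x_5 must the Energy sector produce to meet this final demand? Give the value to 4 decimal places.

Form M = I − A:
  [  0.97   -0.03   -0.08   -0.05   -0.07   -0.11   -0.02]
  [ -0.06    0.91   -0.02   -0.05   -0.02   -0.06   -0.10]
  [ -0.11   -0.04    0.91   -0.05   -0.01   -0.11   -0.04]
  [ -0.02   -0.02   -0.07    0.95   -0.06   -0.05   -0.06]
  [ -0.03   -0.01   -0.01   -0.09    0.95   -0.09   -0.01]
  [ -0.10   -0.02   -0.06   -0.06   -0.08    0.93   -0.09]
  [ -0.09   -0.01   -0.10   -0.03   -0.09   -0.09    0.96]
Leontief inverse L = M⁻¹:
  [  1.0746    0.0480    0.1203    0.0876    0.1060    0.1647    0.0544]
  [  0.1042    1.1117    0.0634    0.0846    0.0598    0.1152    0.1373]
  [  0.1626    0.0629    1.1426    0.0907    0.0535    0.1763    0.0803]
  [  0.0572    0.0344    0.1058    1.0805    0.0907    0.0968    0.0867]
  [  0.0579    0.0212    0.0387    0.1176    1.0792    0.1270    0.0355]
  [  0.1505    0.0400    0.1125    0.1040    0.1276    1.1392    0.1266]
  [  0.1401    0.0295    0.1484    0.0731    0.1321    0.1567    1.0745]
Total output x = L · d:
  x_0 = 1.0746·16 + 0.0480·14 + 0.1203·99 + 0.0876·21 + 0.1060·17 + 0.1647·7 + 0.0544·20 = 35.6557
  x_1 = 0.1042·16 + 1.1117·14 + 0.0634·99 + 0.0846·21 + 0.0598·17 + 0.1152·7 + 0.1373·20 = 29.8566
  x_2 = 0.1626·16 + 0.0629·14 + 1.1426·99 + 0.0907·21 + 0.0535·17 + 0.1763·7 + 0.0803·20 = 122.2551
  x_3 = 0.0572·16 + 0.0344·14 + 0.1058·99 + 1.0805·21 + 0.0907·17 + 0.0968·7 + 0.0867·20 = 38.5138
  x_4 = 0.0579·16 + 0.0212·14 + 0.0387·99 + 0.1176·21 + 1.0792·17 + 0.1270·7 + 0.0355·20 = 27.4752
  x_5 = 0.1505·16 + 0.0400·14 + 0.1125·99 + 0.1040·21 + 0.1276·17 + 1.1392·7 + 0.1266·20 = 28.9692
  x_6 = 0.1401·16 + 0.0295·14 + 0.1484·99 + 0.0731·21 + 0.1321·17 + 0.1567·7 + 1.0745·20 = 43.7172

28.9692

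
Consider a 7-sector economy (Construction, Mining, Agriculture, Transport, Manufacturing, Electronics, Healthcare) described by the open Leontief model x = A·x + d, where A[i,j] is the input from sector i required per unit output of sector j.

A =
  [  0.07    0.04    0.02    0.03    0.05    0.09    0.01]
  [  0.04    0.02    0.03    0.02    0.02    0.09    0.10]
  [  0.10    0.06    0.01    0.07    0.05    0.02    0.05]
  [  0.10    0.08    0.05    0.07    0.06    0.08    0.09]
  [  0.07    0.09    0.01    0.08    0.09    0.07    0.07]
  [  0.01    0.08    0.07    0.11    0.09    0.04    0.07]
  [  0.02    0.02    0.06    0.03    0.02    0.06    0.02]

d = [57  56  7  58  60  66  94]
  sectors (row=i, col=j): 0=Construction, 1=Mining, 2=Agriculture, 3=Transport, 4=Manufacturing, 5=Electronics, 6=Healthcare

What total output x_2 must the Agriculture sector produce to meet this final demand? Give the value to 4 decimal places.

Form M = I − A:
  [  0.93   -0.04   -0.02   -0.03   -0.05   -0.09   -0.01]
  [ -0.04    0.98   -0.03   -0.02   -0.02   -0.09   -0.10]
  [ -0.10   -0.06    0.99   -0.07   -0.05   -0.02   -0.05]
  [ -0.10   -0.08   -0.05    0.93   -0.06   -0.08   -0.09]
  [ -0.07   -0.09   -0.01   -0.08    0.91   -0.07   -0.07]
  [ -0.01   -0.08   -0.07   -0.11   -0.09    0.96   -0.07]
  [ -0.02   -0.02   -0.06   -0.03   -0.02   -0.06    0.98]
Leontief inverse L = M⁻¹:
  [  1.0977    0.0708    0.0396    0.0629    0.0814    0.1241    0.0409]
  [  0.0638    1.0472    0.0523    0.0510    0.0475    0.1209    0.1269]
  [  0.1341    0.0910    1.0309    0.1008    0.0806    0.0620    0.0827]
  [  0.1470    0.1261    0.0824    1.1187    0.1057    0.1369    0.1386]
  [  0.1128    0.1340    0.0401    0.1256    1.1334    0.1245    0.1182]
  [  0.0570    0.1248    0.0986    0.1562    0.1321    1.0909    0.1200]
  [  0.0422    0.0426    0.0744    0.0549    0.0420    0.0823    1.0429]
Total output x = L · d:
  x_0 = 1.0977·57 + 0.0708·56 + 0.0396·7 + 0.0629·58 + 0.0814·60 + 0.1241·66 + 0.0409·94 = 87.3741
  x_1 = 0.0638·57 + 1.0472·56 + 0.0523·7 + 0.0510·58 + 0.0475·60 + 0.1209·66 + 0.1269·94 = 88.3562
  x_2 = 0.1341·57 + 0.0910·56 + 1.0309·7 + 0.1008·58 + 0.0806·60 + 0.0620·66 + 0.0827·94 = 42.5053
  x_3 = 0.1470·57 + 0.1261·56 + 0.0824·7 + 1.1187·58 + 0.1057·60 + 0.1369·66 + 0.1386·94 = 109.3122
  x_4 = 0.1128·57 + 0.1340·56 + 0.0401·7 + 0.1256·58 + 1.1334·60 + 0.1245·66 + 0.1182·94 = 108.8307
  x_5 = 0.0570·57 + 0.1248·56 + 0.0986·7 + 0.1562·58 + 0.1321·60 + 1.0909·66 + 0.1200·94 = 111.1984
  x_6 = 0.0422·57 + 0.0426·56 + 0.0744·7 + 0.0549·58 + 0.0420·60 + 0.0823·66 + 1.0429·94 = 114.4825

42.5053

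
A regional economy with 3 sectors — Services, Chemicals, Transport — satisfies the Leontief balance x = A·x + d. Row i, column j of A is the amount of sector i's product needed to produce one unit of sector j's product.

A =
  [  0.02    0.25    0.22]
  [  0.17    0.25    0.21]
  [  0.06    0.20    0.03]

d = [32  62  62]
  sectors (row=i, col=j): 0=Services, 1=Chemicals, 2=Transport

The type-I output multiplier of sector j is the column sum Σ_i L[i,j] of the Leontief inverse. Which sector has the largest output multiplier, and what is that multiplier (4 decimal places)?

Chemicals (2.3522)

Form M = I − A:
  [  0.98   -0.25   -0.22]
  [ -0.17    0.75   -0.21]
  [ -0.06   -0.20    0.97]
Leontief inverse L = M⁻¹:
  [  1.1237    0.4696    0.3565]
  [  0.2910    1.5366    0.3987]
  [  0.1295    0.3459    1.1352]
Total output x = L · d:
  x_0 = 1.1237·32 + 0.4696·62 + 0.3565·62 = 87.1819
  x_1 = 0.2910·32 + 1.5366·62 + 0.3987·62 = 129.2995
  x_2 = 0.1295·32 + 0.3459·62 + 1.1352·62 = 95.9699
Output multipliers (column sums of L):
  Services: 1.5442
  Chemicals: 2.3522
  Transport: 1.8904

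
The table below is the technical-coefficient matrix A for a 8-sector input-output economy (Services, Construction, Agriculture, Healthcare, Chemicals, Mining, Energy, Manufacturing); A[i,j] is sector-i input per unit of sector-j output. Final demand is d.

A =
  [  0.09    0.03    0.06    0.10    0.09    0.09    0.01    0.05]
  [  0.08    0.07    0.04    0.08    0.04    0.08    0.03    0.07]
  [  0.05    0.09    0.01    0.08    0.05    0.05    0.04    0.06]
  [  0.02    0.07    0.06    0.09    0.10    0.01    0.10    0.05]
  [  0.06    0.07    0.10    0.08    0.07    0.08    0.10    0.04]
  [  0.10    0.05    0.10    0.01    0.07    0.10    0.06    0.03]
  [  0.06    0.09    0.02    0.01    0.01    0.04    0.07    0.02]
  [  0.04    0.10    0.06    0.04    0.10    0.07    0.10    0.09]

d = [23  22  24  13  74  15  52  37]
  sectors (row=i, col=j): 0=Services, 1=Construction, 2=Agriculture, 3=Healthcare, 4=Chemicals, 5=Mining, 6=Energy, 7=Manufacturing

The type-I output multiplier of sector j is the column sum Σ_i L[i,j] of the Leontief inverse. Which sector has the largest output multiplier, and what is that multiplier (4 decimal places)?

Form M = I − A:
  [  0.91   -0.03   -0.06   -0.10   -0.09   -0.09   -0.01   -0.05]
  [ -0.08    0.93   -0.04   -0.08   -0.04   -0.08   -0.03   -0.07]
  [ -0.05   -0.09    0.99   -0.08   -0.05   -0.05   -0.04   -0.06]
  [ -0.02   -0.07   -0.06    0.91   -0.10   -0.01   -0.10   -0.05]
  [ -0.06   -0.07   -0.10   -0.08    0.93   -0.08   -0.10   -0.04]
  [ -0.10   -0.05   -0.10   -0.01   -0.07    0.90   -0.06   -0.03]
  [ -0.06   -0.09   -0.02   -0.01   -0.01   -0.04    0.93   -0.02]
  [ -0.04   -0.10   -0.06   -0.04   -0.10   -0.07   -0.10    0.91]
Leontief inverse L = M⁻¹:
  [  1.1566    0.1018    0.1251    0.1687    0.1651    0.1597    0.0784    0.1031]
  [  0.1431    1.1380    0.0981    0.1418    0.1083    0.1456    0.0918    0.1212]
  [  0.1042    0.1505    1.0606    0.1343    0.1083    0.1063    0.0958    0.1050]
  [  0.0775    0.1426    0.1128    1.1510    0.1611    0.0689    0.1664    0.0989]
  [  0.1339    0.1532    0.1640    0.1511    1.1439    0.1548    0.1731    0.0974]
  [  0.1700    0.1198    0.1590    0.0729    0.1361    1.1720    0.1193    0.0803]
  [  0.1028    0.1323    0.0529    0.0470    0.0471    0.0827    1.1039    0.0510]
  [  0.1159    0.1863    0.1272    0.1098    0.1747    0.1493    0.1767    1.1505]
Total output x = L · d:
  x_0 = 1.1566·23 + 0.1018·22 + 0.1251·24 + 0.1687·13 + 0.1651·74 + 0.1597·15 + 0.0784·52 + 0.1031·37 = 56.5435
  x_1 = 0.1431·23 + 1.1380·22 + 0.0981·24 + 0.1418·13 + 0.1083·74 + 0.1456·15 + 0.0918·52 + 0.1212·37 = 51.9814
  x_2 = 0.1042·23 + 0.1505·22 + 1.0606·24 + 0.1343·13 + 0.1083·74 + 0.1063·15 + 0.0958·52 + 0.1050·37 = 51.3883
  x_3 = 0.0775·23 + 0.1426·22 + 0.1128·24 + 1.1510·13 + 0.1611·74 + 0.0689·15 + 0.1664·52 + 0.0989·37 = 47.8597
  x_4 = 0.1339·23 + 0.1532·22 + 0.1640·24 + 0.1511·13 + 1.1439·74 + 0.1548·15 + 0.1731·52 + 0.0974·37 = 111.9282
  x_5 = 0.1700·23 + 0.1198·22 + 0.1590·24 + 0.0729·13 + 0.1361·74 + 1.1720·15 + 0.1193·52 + 0.0803·37 = 48.1345
  x_6 = 0.1028·23 + 0.1323·22 + 0.0529·24 + 0.0470·13 + 0.0471·74 + 0.0827·15 + 1.1039·52 + 0.0510·37 = 71.1671
  x_7 = 0.1159·23 + 0.1863·22 + 0.1272·24 + 0.1098·13 + 0.1747·74 + 0.1493·15 + 0.1767·52 + 1.1505·37 = 78.1720
Output multipliers (column sums of L):
  Services: 2.0041
  Construction: 2.1245
  Agriculture: 1.8998
  Healthcare: 1.9766
  Chemicals: 2.0447
  Mining: 2.0393
  Energy: 2.0054
  Manufacturing: 1.8075

Construction (2.1245)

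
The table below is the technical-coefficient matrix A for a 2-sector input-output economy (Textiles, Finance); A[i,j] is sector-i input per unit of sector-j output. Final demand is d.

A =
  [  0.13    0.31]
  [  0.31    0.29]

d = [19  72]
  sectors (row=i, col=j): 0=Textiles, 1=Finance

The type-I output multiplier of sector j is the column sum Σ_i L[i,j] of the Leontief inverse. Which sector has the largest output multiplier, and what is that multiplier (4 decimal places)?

Finance (2.2623)

Form M = I − A:
  [  0.87   -0.31]
  [ -0.31    0.71]
Leontief inverse L = M⁻¹:
  [  1.3612    0.5943]
  [  0.5943    1.6679]
Total output x = L · d:
  x_0 = 1.3612·19 + 0.5943·72 = 68.6541
  x_1 = 0.5943·19 + 1.6679·72 = 131.3842
Output multipliers (column sums of L):
  Textiles: 1.9555
  Finance: 2.2623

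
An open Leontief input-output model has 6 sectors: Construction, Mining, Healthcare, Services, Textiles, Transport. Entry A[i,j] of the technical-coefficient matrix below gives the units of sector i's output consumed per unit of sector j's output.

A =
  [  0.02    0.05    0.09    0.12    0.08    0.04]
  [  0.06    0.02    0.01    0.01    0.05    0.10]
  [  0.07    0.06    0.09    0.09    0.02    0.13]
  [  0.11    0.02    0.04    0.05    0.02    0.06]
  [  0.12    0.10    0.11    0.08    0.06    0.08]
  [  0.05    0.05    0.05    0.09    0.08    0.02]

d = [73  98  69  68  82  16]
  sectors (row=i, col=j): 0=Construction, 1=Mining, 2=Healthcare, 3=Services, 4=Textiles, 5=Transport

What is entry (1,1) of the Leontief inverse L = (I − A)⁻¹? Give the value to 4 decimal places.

Form M = I − A:
  [  0.98   -0.05   -0.09   -0.12   -0.08   -0.04]
  [ -0.06    0.98   -0.01   -0.01   -0.05   -0.10]
  [ -0.07   -0.06    0.91   -0.09   -0.02   -0.13]
  [ -0.11   -0.02   -0.04    0.95   -0.02   -0.06]
  [ -0.12   -0.10   -0.11   -0.08    0.94   -0.08]
  [ -0.05   -0.05   -0.05   -0.09   -0.08    0.98]
Leontief inverse L = M⁻¹:
  [  1.0715    0.0819    0.1323    0.1664    0.1095    0.0888]
  [  0.0869    1.0420    0.0378    0.0436    0.0751    0.1237]
  [  0.1193    0.0935    1.1349    0.1453    0.0576    0.1786]
  [  0.1406    0.0433    0.0729    1.0902    0.0467    0.0904]
  [  0.1798    0.1425    0.1673    0.1467    1.1056    0.1433]
  [  0.0928    0.0777    0.0869    0.1302    0.1069    1.0604]
Total output x = L · d:
  x_0 = 1.0715·73 + 0.0819·98 + 0.1323·69 + 0.1664·68 + 0.1095·82 + 0.0888·16 = 117.0754
  x_1 = 0.0869·73 + 1.0420·98 + 0.0378·69 + 0.0436·68 + 0.0751·82 + 0.1237·16 = 122.1699
  x_2 = 0.1193·73 + 0.0935·98 + 1.1349·69 + 0.1453·68 + 0.0576·82 + 0.1786·16 = 113.6358
  x_3 = 0.1406·73 + 0.0433·98 + 0.0729·69 + 1.0902·68 + 0.0467·82 + 0.0904·16 = 98.9443
  x_4 = 0.1798·73 + 0.1425·98 + 0.1673·69 + 0.1467·68 + 1.1056·82 + 0.1433·16 = 141.5739
  x_5 = 0.0928·73 + 0.0777·98 + 0.0869·69 + 0.1302·68 + 0.1069·82 + 1.0604·16 = 54.9744

L[1,1] = 1.0420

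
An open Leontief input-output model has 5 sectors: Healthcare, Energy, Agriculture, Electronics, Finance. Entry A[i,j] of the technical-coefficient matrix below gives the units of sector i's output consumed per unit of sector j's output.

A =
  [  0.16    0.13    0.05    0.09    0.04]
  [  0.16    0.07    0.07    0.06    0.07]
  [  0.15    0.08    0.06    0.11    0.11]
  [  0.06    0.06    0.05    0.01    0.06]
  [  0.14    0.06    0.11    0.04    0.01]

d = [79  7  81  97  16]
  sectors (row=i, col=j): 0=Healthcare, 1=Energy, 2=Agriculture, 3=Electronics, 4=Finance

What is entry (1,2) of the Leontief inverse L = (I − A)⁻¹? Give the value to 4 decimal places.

Form M = I − A:
  [  0.84   -0.13   -0.05   -0.09   -0.04]
  [ -0.16    0.93   -0.07   -0.06   -0.07]
  [ -0.15   -0.08    0.94   -0.11   -0.11]
  [ -0.06   -0.06   -0.05    0.99   -0.06]
  [ -0.14   -0.06   -0.11   -0.04    0.99]
Leontief inverse L = M⁻¹:
  [  1.2710    0.2010    0.1001    0.1423    0.0853]
  [  0.2638    1.1365    0.1175    0.1104    0.1108]
  [  0.2663    0.1539    1.1164    0.1639    0.1556]
  [  0.1204    0.0960    0.0786    1.0390    0.0834]
  [  0.2302    0.1183    0.1485    0.0870    1.0495]
Total output x = L · d:
  x_0 = 1.2710·79 + 0.2010·7 + 0.1001·81 + 0.1423·97 + 0.0853·16 = 125.0954
  x_1 = 0.2638·79 + 1.1365·7 + 0.1175·81 + 0.1104·97 + 0.1108·16 = 50.7945
  x_2 = 0.2663·79 + 0.1539·7 + 1.1164·81 + 0.1639·97 + 0.1556·16 = 130.9263
  x_3 = 0.1204·79 + 0.0960·7 + 0.0786·81 + 1.0390·97 + 0.0834·16 = 118.6627
  x_4 = 0.2302·79 + 0.1183·7 + 0.1485·81 + 0.0870·97 + 1.0495·16 = 56.2721

L[1,2] = 0.1175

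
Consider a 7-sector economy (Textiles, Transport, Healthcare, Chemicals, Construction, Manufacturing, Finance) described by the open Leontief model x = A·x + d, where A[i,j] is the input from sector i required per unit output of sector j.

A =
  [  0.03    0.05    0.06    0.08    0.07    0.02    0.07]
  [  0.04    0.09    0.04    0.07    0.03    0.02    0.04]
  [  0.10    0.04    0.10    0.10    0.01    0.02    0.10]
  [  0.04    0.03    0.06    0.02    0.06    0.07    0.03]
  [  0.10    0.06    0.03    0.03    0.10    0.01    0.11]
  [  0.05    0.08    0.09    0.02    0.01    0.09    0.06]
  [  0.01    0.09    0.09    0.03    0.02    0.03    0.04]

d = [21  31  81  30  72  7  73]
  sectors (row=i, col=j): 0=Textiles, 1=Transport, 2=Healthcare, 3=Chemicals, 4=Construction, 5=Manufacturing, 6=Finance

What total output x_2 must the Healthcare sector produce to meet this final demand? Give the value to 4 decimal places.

Form M = I − A:
  [  0.97   -0.05   -0.06   -0.08   -0.07   -0.02   -0.07]
  [ -0.04    0.91   -0.04   -0.07   -0.03   -0.02   -0.04]
  [ -0.10   -0.04    0.90   -0.10   -0.01   -0.02   -0.10]
  [ -0.04   -0.03   -0.06    0.98   -0.06   -0.07   -0.03]
  [ -0.10   -0.06   -0.03   -0.03    0.90   -0.01   -0.11]
  [ -0.05   -0.08   -0.09   -0.02   -0.01    0.91   -0.06]
  [ -0.01   -0.09   -0.09   -0.03   -0.02   -0.03    0.96]
Leontief inverse L = M⁻¹:
  [  1.0626    0.0871    0.1002    0.1103    0.0969    0.0406    0.1086]
  [  0.0659    1.1227    0.0734    0.0976    0.0519    0.0381    0.0706]
  [  0.1362    0.0839    1.1538    0.1415    0.0394    0.0463    0.1454]
  [  0.0691    0.0620    0.0952    1.0465    0.0807    0.0885    0.0650]
  [  0.1348    0.1057    0.0745    0.0662    1.1342    0.0296    0.1559]
  [  0.0831    0.1224    0.1372    0.0563    0.0304    1.1144    0.1003]
  [  0.0376    0.1220    0.1249    0.0594    0.0367    0.0465    1.0715]
Total output x = L · d:
  x_0 = 1.0626·21 + 0.0871·31 + 0.1002·81 + 0.1103·30 + 0.0969·72 + 0.0406·7 + 0.1086·73 = 51.6333
  x_1 = 0.0659·21 + 1.1227·31 + 0.0734·81 + 0.0976·30 + 0.0519·72 + 0.0381·7 + 0.0706·73 = 54.2186
  x_2 = 0.1362·21 + 0.0839·31 + 1.1538·81 + 0.1415·30 + 0.0394·72 + 0.0463·7 + 0.1454·73 = 116.9436
  x_3 = 0.0691·21 + 0.0620·31 + 0.0952·81 + 1.0465·30 + 0.0807·72 + 0.0885·7 + 0.0650·73 = 53.6495
  x_4 = 0.1348·21 + 0.1057·31 + 0.0745·81 + 0.0662·30 + 1.1342·72 + 0.0296·7 + 0.1559·73 = 107.3697
  x_5 = 0.0831·21 + 0.1224·31 + 0.1372·81 + 0.0563·30 + 0.0304·72 + 1.1144·7 + 0.1003·73 = 35.6593
  x_6 = 0.0376·21 + 0.1220·31 + 0.1249·81 + 0.0594·30 + 0.0367·72 + 0.0465·7 + 1.0715·73 = 97.6537

116.9436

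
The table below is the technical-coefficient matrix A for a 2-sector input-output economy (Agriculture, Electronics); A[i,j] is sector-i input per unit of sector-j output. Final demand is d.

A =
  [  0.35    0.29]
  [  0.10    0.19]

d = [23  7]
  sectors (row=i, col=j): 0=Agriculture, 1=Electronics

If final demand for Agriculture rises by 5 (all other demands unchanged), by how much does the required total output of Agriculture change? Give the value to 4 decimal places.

Form M = I − A:
  [  0.65   -0.29]
  [ -0.10    0.81]
Leontief inverse L = M⁻¹:
  [  1.6281    0.5829]
  [  0.2010    1.3065]
Total output x = L · d:
  x_0 = 1.6281·23 + 0.5829·7 = 41.5276
  x_1 = 0.2010·23 + 1.3065·7 = 13.7688
Δx_0 = L[0,0] · Δd_0 = 1.6281 · 5 = 8.1407

8.1407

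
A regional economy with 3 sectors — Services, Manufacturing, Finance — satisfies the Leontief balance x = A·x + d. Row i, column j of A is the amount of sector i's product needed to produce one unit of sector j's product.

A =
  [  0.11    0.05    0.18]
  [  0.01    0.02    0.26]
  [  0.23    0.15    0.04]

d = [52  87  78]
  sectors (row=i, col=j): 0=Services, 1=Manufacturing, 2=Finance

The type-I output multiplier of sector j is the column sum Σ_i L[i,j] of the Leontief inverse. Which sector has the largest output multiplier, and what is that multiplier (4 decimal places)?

Form M = I − A:
  [  0.89   -0.05   -0.18]
  [ -0.01    0.98   -0.26]
  [ -0.23   -0.15    0.96]
Leontief inverse L = M⁻¹:
  [  1.1893    0.0989    0.2498]
  [  0.0915    1.0721    0.3075]
  [  0.2992    0.1912    1.1496]
Total output x = L · d:
  x_0 = 1.1893·52 + 0.0989·87 + 0.2498·78 = 89.9284
  x_1 = 0.0915·52 + 1.0721·87 + 0.3075·78 = 122.0238
  x_2 = 0.2992·52 + 0.1912·87 + 1.1496·78 = 121.8616
Output multipliers (column sums of L):
  Services: 1.5800
  Manufacturing: 1.3623
  Finance: 1.7069

Finance (1.7069)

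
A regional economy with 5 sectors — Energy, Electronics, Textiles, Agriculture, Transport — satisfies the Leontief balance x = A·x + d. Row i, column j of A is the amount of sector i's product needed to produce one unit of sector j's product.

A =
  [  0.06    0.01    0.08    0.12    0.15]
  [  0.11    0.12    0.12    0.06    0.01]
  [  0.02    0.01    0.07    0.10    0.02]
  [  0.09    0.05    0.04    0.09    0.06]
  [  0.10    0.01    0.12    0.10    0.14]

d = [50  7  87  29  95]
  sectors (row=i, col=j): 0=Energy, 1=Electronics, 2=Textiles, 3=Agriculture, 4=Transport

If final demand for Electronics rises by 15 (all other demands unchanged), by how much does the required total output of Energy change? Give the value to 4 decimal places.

Form M = I − A:
  [  0.94   -0.01   -0.08   -0.12   -0.15]
  [ -0.11    0.88   -0.12   -0.06   -0.01]
  [ -0.02   -0.01    0.93   -0.10   -0.02]
  [ -0.09   -0.05   -0.04    0.91   -0.06]
  [ -0.10   -0.01   -0.12   -0.10    0.86]
Leontief inverse L = M⁻¹:
  [  1.1100    0.0271    0.1341    0.1860    0.2100]
  [  0.1552    1.1476    0.1735    0.1210    0.0529]
  [  0.0428    0.0209    1.0928    0.1318    0.0423]
  [  0.1302    0.0685    0.0827    1.1412    0.1050]
  [  0.1520    0.0274    0.1797    0.1741    1.2059]
Total output x = L · d:
  x_0 = 1.1100·50 + 0.0271·7 + 0.1341·87 + 0.1860·29 + 0.2100·95 = 92.6987
  x_1 = 0.1552·50 + 1.1476·7 + 0.1735·87 + 0.1210·29 + 0.0529·95 = 39.4165
  x_2 = 0.0428·50 + 0.0209·7 + 1.0928·87 + 0.1318·29 + 0.0423·95 = 105.1985
  x_3 = 0.1302·50 + 0.0685·7 + 0.0827·87 + 1.1412·29 + 0.1050·95 = 57.2571
  x_4 = 0.1520·50 + 0.0274·7 + 0.1797·87 + 0.1741·29 + 1.2059·95 = 143.0390
Δx_0 = L[0,1] · Δd_1 = 0.0271 · 15 = 0.4064

0.4064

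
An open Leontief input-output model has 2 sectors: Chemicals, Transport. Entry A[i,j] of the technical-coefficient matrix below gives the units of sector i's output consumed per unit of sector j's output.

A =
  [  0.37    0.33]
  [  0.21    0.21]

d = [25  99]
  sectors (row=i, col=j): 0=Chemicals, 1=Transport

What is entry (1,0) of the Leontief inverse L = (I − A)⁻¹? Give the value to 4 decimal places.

L[1,0] = 0.4902

Form M = I − A:
  [  0.63   -0.33]
  [ -0.21    0.79]
Leontief inverse L = M⁻¹:
  [  1.8441    0.7703]
  [  0.4902    1.4706]
Total output x = L · d:
  x_0 = 1.8441·25 + 0.7703·99 = 122.3623
  x_1 = 0.4902·25 + 1.4706·99 = 157.8431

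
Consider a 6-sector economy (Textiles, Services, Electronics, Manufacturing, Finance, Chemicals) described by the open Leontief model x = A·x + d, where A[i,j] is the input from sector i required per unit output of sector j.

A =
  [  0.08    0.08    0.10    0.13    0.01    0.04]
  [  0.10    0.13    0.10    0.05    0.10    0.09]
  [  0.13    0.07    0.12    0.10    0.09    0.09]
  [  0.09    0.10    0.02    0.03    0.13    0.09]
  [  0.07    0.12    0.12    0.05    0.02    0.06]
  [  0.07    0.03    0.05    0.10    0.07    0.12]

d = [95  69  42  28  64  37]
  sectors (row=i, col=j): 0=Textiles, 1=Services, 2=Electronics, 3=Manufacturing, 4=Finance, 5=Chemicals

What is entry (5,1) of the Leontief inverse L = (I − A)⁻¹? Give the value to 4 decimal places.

L[5,1] = 0.1007

Form M = I − A:
  [  0.92   -0.08   -0.10   -0.13   -0.01   -0.04]
  [ -0.10    0.87   -0.10   -0.05   -0.10   -0.09]
  [ -0.13   -0.07    0.88   -0.10   -0.09   -0.09]
  [ -0.09   -0.10   -0.02    0.97   -0.13   -0.09]
  [ -0.07   -0.12   -0.12   -0.05    0.98   -0.06]
  [ -0.07   -0.03   -0.05   -0.10   -0.07    0.88]
Leontief inverse L = M⁻¹:
  [  1.1621    0.1579    0.1715    0.1971    0.0779    0.1120]
  [  0.2032    1.2310    0.2007    0.1393    0.1776    0.1820]
  [  0.2374    0.1724    1.2212    0.1945    0.1712    0.1849]
  [  0.1677    0.1811    0.0992    1.0992    0.1867    0.1614]
  [  0.1543    0.1985    0.1986    0.1212    1.0861    0.1341]
  [  0.1442    0.1007    0.1169    0.1660    0.1296    1.1910]
Total output x = L · d:
  x_0 = 1.1621·95 + 0.1579·69 + 0.1715·42 + 0.1971·28 + 0.0779·64 + 0.1120·37 = 143.1399
  x_1 = 0.2032·95 + 1.2310·69 + 0.2007·42 + 0.1393·28 + 0.1776·64 + 0.1820·37 = 134.6724
  x_2 = 0.2374·95 + 0.1724·69 + 1.2212·42 + 0.1945·28 + 0.1712·64 + 0.1849·37 = 108.9849
  x_3 = 0.1677·95 + 0.1811·69 + 0.0992·42 + 1.0992·28 + 0.1867·64 + 0.1614·37 = 81.2932
  x_4 = 0.1543·95 + 0.1985·69 + 0.1986·42 + 0.1212·28 + 1.0861·64 + 0.1341·37 = 114.5687
  x_5 = 0.1442·95 + 0.1007·69 + 0.1169·42 + 0.1660·28 + 0.1296·64 + 1.1910·37 = 82.5663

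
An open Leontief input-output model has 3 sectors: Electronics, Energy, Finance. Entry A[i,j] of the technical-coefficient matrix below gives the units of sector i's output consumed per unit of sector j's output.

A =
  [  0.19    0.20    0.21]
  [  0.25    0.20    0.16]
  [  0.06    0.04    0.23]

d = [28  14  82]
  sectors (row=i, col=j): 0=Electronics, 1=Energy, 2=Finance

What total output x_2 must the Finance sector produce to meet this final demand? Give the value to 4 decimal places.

Form M = I − A:
  [  0.81   -0.20   -0.21]
  [ -0.25    0.80   -0.16]
  [ -0.06   -0.04    0.77]
Leontief inverse L = M⁻¹:
  [  1.3818    0.3681    0.4533]
  [  0.4581    1.3852    0.4128]
  [  0.1315    0.1006    1.3555]
Total output x = L · d:
  x_0 = 1.3818·28 + 0.3681·14 + 0.4533·82 = 81.0162
  x_1 = 0.4581·28 + 1.3852·14 + 0.4128·82 = 66.0652
  x_2 = 0.1315·28 + 0.1006·14 + 1.3555·82 = 116.2384

116.2384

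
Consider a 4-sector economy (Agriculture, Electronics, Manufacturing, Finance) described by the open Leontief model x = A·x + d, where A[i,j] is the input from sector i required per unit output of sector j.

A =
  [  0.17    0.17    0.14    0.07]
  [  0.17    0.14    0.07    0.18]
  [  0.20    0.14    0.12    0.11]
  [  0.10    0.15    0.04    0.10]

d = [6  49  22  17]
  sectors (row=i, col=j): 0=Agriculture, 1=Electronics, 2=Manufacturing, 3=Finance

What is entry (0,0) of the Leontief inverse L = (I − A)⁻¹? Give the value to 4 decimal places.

Form M = I − A:
  [  0.83   -0.17   -0.14   -0.07]
  [ -0.17    0.86   -0.07   -0.18]
  [ -0.20   -0.14    0.88   -0.11]
  [ -0.10   -0.15   -0.04    0.90]
Leontief inverse L = M⁻¹:
  [  1.3617    0.3464    0.2536    0.2062]
  [  0.3487    1.3144    0.1742    0.3113]
  [  0.3933    0.3218    1.2357    0.2460]
  [  0.2269    0.2719    0.1121    1.1968]
Total output x = L · d:
  x_0 = 1.3617·6 + 0.3464·49 + 0.2536·22 + 0.2062·17 = 34.2282
  x_1 = 0.3487·6 + 1.3144·49 + 0.1742·22 + 0.3113·17 = 75.6194
  x_2 = 0.3933·6 + 0.3218·49 + 1.2357·22 + 0.2460·17 = 49.4964
  x_3 = 0.2269·6 + 0.2719·49 + 0.1121·22 + 1.1968·17 = 37.4951

L[0,0] = 1.3617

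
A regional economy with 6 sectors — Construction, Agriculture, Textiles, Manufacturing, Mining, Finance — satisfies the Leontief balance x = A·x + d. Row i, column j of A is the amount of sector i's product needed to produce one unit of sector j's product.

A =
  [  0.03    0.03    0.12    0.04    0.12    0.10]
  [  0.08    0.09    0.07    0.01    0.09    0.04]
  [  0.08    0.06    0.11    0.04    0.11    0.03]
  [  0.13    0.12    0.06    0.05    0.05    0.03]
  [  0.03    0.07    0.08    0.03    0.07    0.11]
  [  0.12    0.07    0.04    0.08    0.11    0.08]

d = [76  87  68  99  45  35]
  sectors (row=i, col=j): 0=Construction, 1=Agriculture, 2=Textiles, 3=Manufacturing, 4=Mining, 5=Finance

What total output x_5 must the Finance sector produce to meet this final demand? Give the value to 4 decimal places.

92.9563

Form M = I − A:
  [  0.97   -0.03   -0.12   -0.04   -0.12   -0.10]
  [ -0.08    0.91   -0.07   -0.01   -0.09   -0.04]
  [ -0.08   -0.06    0.89   -0.04   -0.11   -0.03]
  [ -0.13   -0.12   -0.06    0.95   -0.05   -0.03]
  [ -0.03   -0.07   -0.08   -0.03    0.93   -0.11]
  [ -0.12   -0.07   -0.04   -0.08   -0.11    0.92]
Leontief inverse L = M⁻¹:
  [  1.0876    0.0841    0.1824    0.0733    0.1921    0.1532]
  [  0.1239    1.1342    0.1259    0.0345    0.1527    0.0863]
  [  0.1308    0.1109    1.1744    0.0686    0.1798    0.0811]
  [  0.1829    0.1722    0.1256    1.0782    0.1227    0.0813]
  [  0.0832    0.1187    0.1336    0.0594    1.1350    0.1562]
  [  0.1828    0.1313    0.1113    0.1160    0.1909    1.1428]
Total output x = L · d:
  x_0 = 1.0876·76 + 0.0841·87 + 0.1824·68 + 0.0733·99 + 0.1921·45 + 0.1532·35 = 123.6426
  x_1 = 0.1239·76 + 1.1342·87 + 0.1259·68 + 0.0345·99 + 0.1527·45 + 0.0863·35 = 129.9670
  x_2 = 0.1308·76 + 0.1109·87 + 1.1744·68 + 0.0686·99 + 0.1798·45 + 0.0811·35 = 117.1637
  x_3 = 0.1829·76 + 0.1722·87 + 0.1256·68 + 1.0782·99 + 0.1227·45 + 0.0813·35 = 152.5217
  x_4 = 0.0832·76 + 0.1187·87 + 0.1336·68 + 0.0594·99 + 1.1350·45 + 0.1562·35 = 88.1515
  x_5 = 0.1828·76 + 0.1313·87 + 0.1113·68 + 0.1160·99 + 0.1909·45 + 1.1428·35 = 92.9563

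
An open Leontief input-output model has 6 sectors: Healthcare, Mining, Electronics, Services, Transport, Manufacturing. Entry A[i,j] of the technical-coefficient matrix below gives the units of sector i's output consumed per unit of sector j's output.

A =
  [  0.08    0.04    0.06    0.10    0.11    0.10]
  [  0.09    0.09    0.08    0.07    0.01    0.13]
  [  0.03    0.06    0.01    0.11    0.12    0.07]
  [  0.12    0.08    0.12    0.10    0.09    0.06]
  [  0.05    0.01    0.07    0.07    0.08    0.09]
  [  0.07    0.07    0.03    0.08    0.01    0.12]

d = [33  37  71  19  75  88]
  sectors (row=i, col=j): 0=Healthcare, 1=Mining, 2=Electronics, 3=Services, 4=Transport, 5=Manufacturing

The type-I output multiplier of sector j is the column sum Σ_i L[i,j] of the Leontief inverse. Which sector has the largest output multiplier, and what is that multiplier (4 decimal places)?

Form M = I − A:
  [  0.92   -0.04   -0.06   -0.10   -0.11   -0.10]
  [ -0.09    0.91   -0.08   -0.07   -0.01   -0.13]
  [ -0.03   -0.06    0.99   -0.11   -0.12   -0.07]
  [ -0.12   -0.08   -0.12    0.90   -0.09   -0.06]
  [ -0.05   -0.01   -0.07   -0.07    0.92   -0.09]
  [ -0.07   -0.07   -0.03   -0.08   -0.01    0.88]
Leontief inverse L = M⁻¹:
  [  1.1460    0.0896    0.1160    0.1781    0.1725    0.1825]
  [  0.1550    1.1443    0.1306    0.1462    0.0646    0.2136]
  [  0.0866    0.1014    1.0605    0.1725    0.1682    0.1381]
  [  0.1963    0.1395    0.1844    1.1932    0.1675    0.1561]
  [  0.0978    0.0469    0.1097    0.1290    1.1277    0.1509]
  [  0.1254    0.1148    0.0738    0.1416    0.0526    1.1885]
Total output x = L · d:
  x_0 = 1.1460·33 + 0.0896·37 + 0.1160·71 + 0.1781·19 + 0.1725·75 + 0.1825·88 = 81.7544
  x_1 = 0.1550·33 + 1.1443·37 + 0.1306·71 + 0.1462·19 + 0.0646·75 + 0.2136·88 = 83.1581
  x_2 = 0.0866·33 + 0.1014·37 + 1.0605·71 + 0.1725·19 + 0.1682·75 + 0.1381·88 = 109.9541
  x_3 = 0.1963·33 + 0.1395·37 + 0.1844·71 + 1.1932·19 + 0.1675·75 + 0.1561·88 = 73.6930
  x_4 = 0.0978·33 + 0.0469·37 + 0.1097·71 + 0.1290·19 + 1.1277·75 + 0.1509·88 = 113.0556
  x_5 = 0.1254·33 + 0.1148·37 + 0.0738·71 + 0.1416·19 + 0.0526·75 + 1.1885·88 = 124.8506
Output multipliers (column sums of L):
  Healthcare: 1.8071
  Mining: 1.6365
  Electronics: 1.6750
  Services: 1.9607
  Transport: 1.7532
  Manufacturing: 2.0297

Manufacturing (2.0297)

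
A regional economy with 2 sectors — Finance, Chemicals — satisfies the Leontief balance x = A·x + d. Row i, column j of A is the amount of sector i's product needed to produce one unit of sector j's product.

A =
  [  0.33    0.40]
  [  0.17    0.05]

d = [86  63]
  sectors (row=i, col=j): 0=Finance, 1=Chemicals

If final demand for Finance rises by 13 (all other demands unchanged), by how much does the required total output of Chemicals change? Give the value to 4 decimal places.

3.8874

Form M = I − A:
  [  0.67   -0.40]
  [ -0.17    0.95]
Leontief inverse L = M⁻¹:
  [  1.6711    0.7036]
  [  0.2990    1.1785]
Total output x = L · d:
  x_0 = 1.6711·86 + 0.7036·63 = 188.0387
  x_1 = 0.2990·86 + 1.1785·63 = 99.9648
Δx_1 = L[1,0] · Δd_0 = 0.2990 · 13 = 3.8874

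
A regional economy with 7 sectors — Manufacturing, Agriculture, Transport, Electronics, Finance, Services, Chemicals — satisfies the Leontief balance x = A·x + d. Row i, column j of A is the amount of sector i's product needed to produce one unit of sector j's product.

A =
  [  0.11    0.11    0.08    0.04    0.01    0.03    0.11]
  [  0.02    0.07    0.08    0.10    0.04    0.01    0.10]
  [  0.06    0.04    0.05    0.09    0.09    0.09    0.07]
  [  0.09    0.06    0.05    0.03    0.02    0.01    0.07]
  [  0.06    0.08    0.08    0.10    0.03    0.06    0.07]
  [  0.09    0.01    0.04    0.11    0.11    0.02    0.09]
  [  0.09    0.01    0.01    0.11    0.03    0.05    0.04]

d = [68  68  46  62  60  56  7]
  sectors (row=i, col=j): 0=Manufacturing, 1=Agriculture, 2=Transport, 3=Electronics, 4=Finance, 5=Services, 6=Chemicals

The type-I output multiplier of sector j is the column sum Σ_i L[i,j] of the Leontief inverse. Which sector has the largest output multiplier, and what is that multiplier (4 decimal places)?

Electronics (1.9843)

Form M = I − A:
  [  0.89   -0.11   -0.08   -0.04   -0.01   -0.03   -0.11]
  [ -0.02    0.93   -0.08   -0.10   -0.04   -0.01   -0.10]
  [ -0.06   -0.04    0.95   -0.09   -0.09   -0.09   -0.07]
  [ -0.09   -0.06   -0.05    0.97   -0.02   -0.01   -0.07]
  [ -0.06   -0.08   -0.08   -0.10    0.97   -0.06   -0.07]
  [ -0.09   -0.01   -0.04   -0.11   -0.11    0.98   -0.09]
  [ -0.09   -0.01   -0.01   -0.11   -0.03   -0.05    0.96]
Leontief inverse L = M⁻¹:
  [  1.1738    0.1577    0.1261    0.1081    0.0450    0.0620    0.1771]
  [  0.0725    1.1070    0.1166    0.1566    0.0694    0.0378    0.1521]
  [  0.1265    0.0861    1.0962    0.1582    0.1278    0.1218    0.1357]
  [  0.1341    0.0939    0.0819    1.0748    0.0422    0.0320    0.1156]
  [  0.1225    0.1247    0.1245    0.1649    1.0667    0.0903    0.1344]
  [  0.1553    0.0579    0.0846    0.1710    0.1393    1.0515    0.1512]
  [  0.1394    0.0449    0.0421    0.1506    0.0517    0.0687    1.0866]
Total output x = L · d:
  x_0 = 1.1738·68 + 0.1577·68 + 0.1261·46 + 0.1081·62 + 0.0450·60 + 0.0620·56 + 0.1771·7 = 110.4579
  x_1 = 0.0725·68 + 1.1070·68 + 0.1166·46 + 0.1566·62 + 0.0694·60 + 0.0378·56 + 0.1521·7 = 102.6278
  x_2 = 0.1265·68 + 0.0861·68 + 1.0962·46 + 0.1582·62 + 0.1278·60 + 0.1218·56 + 0.1357·7 = 90.1233
  x_3 = 0.1341·68 + 0.0939·68 + 0.0819·46 + 1.0748·62 + 0.0422·60 + 0.0320·56 + 0.1156·7 = 91.0502
  x_4 = 0.1225·68 + 0.1247·68 + 0.1245·46 + 0.1649·62 + 1.0667·60 + 0.0903·56 + 0.1344·7 = 102.7584
  x_5 = 0.1553·68 + 0.0579·68 + 0.0846·46 + 0.1710·62 + 0.1393·60 + 1.0515·56 + 0.1512·7 = 97.2901
  x_6 = 0.1394·68 + 0.0449·68 + 0.0421·46 + 0.1506·62 + 0.0517·60 + 0.0687·56 + 1.0866·7 = 38.3661
Output multipliers (column sums of L):
  Manufacturing: 1.9240
  Agriculture: 1.6722
  Transport: 1.6720
  Electronics: 1.9843
  Finance: 1.5422
  Services: 1.4642
  Chemicals: 1.9526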